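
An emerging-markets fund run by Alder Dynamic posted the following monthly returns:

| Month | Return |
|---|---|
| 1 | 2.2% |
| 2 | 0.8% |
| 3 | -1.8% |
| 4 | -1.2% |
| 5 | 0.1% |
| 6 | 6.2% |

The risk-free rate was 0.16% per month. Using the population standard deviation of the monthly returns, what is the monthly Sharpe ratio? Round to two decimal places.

0.34

r̄ = (2.2 + 0.8 − 1.8 − 1.2 + 0.1 + 6.2) / 6 = 1.0500%
Σ(r − r̄)² = (2.2 − 1.0500)² + (0.8 − 1.0500)² + … = 41.9950
σ = √[41.9950 / 6] = 2.6456%
Sharpe = (r̄ − rf) / σ = (1.0500 − 0.16) / 2.6456 = 0.8900 / 2.6456 = 0.3364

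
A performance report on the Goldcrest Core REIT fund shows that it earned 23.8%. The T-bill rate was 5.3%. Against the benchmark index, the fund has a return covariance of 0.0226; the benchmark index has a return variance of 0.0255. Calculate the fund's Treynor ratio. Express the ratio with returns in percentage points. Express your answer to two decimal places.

20.87

β = Cov / Var = 0.0226 / 0.0255 = 0.8863
Treynor = (Rp − Rf) / β = (23.8% − 5.3%) / 0.8863 = 18.50 / 0.8863 = 20.8733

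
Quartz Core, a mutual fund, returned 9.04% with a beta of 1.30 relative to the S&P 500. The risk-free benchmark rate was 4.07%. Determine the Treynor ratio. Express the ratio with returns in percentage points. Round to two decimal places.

3.82

Treynor = (Rp − Rf) / β = (9.04% − 4.07%) / 1.30 = 4.97 / 1.30 = 3.8231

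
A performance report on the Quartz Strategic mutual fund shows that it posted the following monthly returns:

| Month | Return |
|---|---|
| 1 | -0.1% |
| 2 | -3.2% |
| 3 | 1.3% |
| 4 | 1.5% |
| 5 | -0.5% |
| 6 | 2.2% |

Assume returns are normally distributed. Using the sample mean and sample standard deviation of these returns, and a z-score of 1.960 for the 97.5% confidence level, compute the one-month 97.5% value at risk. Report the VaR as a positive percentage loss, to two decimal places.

3.62

Mean return r̄ = 1.20 / 6 = 0.2000%
Sample std dev = √[19.0400 / 5] = 1.9514%
VaR = −(r̄ − z·σ) = −(0.2000 − 1.960 × 1.9514) = −(-3.6247) = 3.6247%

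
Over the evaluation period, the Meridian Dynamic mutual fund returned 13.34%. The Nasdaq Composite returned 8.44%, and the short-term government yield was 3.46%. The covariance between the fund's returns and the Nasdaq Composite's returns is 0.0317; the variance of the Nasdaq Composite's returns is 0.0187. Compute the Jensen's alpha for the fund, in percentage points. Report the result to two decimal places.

β = Cov / Var = 0.0317 / 0.0187 = 1.6952
E[R] = Rf + β(Rm − Rf) = 3.46% + 1.6952 × (8.44% − 3.46%) = 11.9021%
α = Rp − E[R] = 13.34% − 11.9021% = 1.4379

1.44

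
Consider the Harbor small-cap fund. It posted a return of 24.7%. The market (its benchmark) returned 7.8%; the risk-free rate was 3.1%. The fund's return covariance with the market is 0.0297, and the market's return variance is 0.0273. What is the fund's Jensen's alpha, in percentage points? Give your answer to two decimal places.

β = Cov / Var = 0.0297 / 0.0273 = 1.0879
E[R] = Rf + β(Rm − Rf) = 3.1% + 1.0879 × (7.8% − 3.1%) = 8.2131%
α = Rp − E[R] = 24.7% − 8.2131% = 16.4869

16.49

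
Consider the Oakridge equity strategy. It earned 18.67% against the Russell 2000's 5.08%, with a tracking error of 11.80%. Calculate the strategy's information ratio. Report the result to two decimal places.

1.15

IR = (Rp − Rb) / TE = (18.67% − 5.08%) / 11.80% = 13.59% / 11.80% = 1.1517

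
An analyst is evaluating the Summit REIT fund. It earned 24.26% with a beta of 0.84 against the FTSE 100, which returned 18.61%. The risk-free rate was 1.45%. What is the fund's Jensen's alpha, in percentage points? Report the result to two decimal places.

CAPM expected return = Rf + β(Rm − Rf) = 1.45% + 0.84 × (18.61% − 1.45%) = 1.45 + 0.84 × 17.16 = 15.8644%
Jensen's α = Rp − E[R] = 24.26% − 15.8644% = 8.3956

8.40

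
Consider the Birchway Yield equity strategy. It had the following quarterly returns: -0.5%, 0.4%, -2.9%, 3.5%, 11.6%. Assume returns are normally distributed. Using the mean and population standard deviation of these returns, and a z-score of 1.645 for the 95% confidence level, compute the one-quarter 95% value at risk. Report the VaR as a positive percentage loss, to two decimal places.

5.85

μ = (-0.5 + 0.4 − 2.9 + 3.5 + 11.6) / 5 = 2.4200%
Population std dev = √[126.3480 / 5] = 5.0269%
VaR = −(μ − z·σ) = −(2.4200 − 1.645 × 5.0269) = −(-5.8493) = 5.8493%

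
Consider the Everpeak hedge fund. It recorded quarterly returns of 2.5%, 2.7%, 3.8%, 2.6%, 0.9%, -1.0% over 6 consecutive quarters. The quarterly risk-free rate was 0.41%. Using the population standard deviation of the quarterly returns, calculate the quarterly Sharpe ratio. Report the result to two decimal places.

0.97

μ = (2.5 + 2.7 + 3.8 + 2.6 + 0.9 − 1) / 6 = 11.50 / 6 = 1.9167%
Population std dev = √[14.5083 / 6] = 1.5550%
Sharpe = (μ − rf) / σ = (1.9167 − 0.41) / 1.5550 = 1.5067 / 1.5550 = 0.9689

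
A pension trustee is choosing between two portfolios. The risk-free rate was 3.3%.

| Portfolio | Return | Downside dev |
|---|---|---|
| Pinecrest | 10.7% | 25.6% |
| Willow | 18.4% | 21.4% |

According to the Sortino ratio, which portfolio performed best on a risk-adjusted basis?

Willow

Pinecrest: Sortino ratio = (10.7% − 3.3%) / 25.6% = 0.289
Willow: Sortino ratio = (18.4% − 3.3%) / 21.4% = 0.706
Highest: Willow (0.706).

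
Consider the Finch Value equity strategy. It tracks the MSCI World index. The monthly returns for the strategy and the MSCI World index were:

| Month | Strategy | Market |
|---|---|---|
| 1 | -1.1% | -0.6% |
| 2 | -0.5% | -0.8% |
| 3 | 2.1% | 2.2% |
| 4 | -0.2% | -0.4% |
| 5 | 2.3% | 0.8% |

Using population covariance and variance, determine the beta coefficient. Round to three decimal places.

r̄p = 0.5200%,  r̄m = 0.2400%
Cov = Σ(rp − r̄p)(rm − r̄m) / 5 = 1.3952
Var(rm) = Σ(rm − r̄m)² / 5 = 1.2704
β = Cov / Var = 1.3952 / 1.2704 = 1.0982

1.098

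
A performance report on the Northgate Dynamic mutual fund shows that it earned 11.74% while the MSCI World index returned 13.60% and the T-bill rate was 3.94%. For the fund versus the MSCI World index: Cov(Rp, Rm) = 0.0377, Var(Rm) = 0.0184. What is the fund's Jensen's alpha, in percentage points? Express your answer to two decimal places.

β = Cov / Var = 0.0377 / 0.0184 = 2.0489
E[R] = Rf + β(Rm − Rf) = 3.94% + 2.0489 × (13.60% − 3.94%) = 23.7324%
α = Rp − E[R] = 11.74% − 23.7324% = -11.9924

-11.99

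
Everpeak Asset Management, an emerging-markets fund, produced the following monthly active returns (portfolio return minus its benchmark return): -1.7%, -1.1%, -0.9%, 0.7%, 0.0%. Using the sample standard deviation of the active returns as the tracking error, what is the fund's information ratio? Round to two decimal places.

μ = (-1.7 − 1.1 − 0.9 + 0.7 + 0) / 5 = -0.6000%
Σ(r − μ)² = (-1.7 − (-0.6000))² + (-1.1 − (-0.6000))² + … = 3.6000
σ = √[3.6000 / 4] = 0.9487%
IR = μ / tracking error = -0.6000 / 0.9487 = -0.6324

-0.63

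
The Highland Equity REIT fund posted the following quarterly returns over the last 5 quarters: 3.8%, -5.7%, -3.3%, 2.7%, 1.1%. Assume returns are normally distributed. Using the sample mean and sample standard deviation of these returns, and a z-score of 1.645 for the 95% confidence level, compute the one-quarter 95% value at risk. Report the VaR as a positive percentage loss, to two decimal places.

μ = (3.8 − 5.7 − 3.3 + 2.7 + 1.1) / 5 = -0.2800%
Sample σ = √[Σ(r − μ)² / 4] = √[65.9280 / 4] = √16.4820 = 4.0598%
VaR = −(μ − z·σ) = −(-0.2800 − 1.645 × 4.0598) = −(-6.9584) = 6.9584%

6.96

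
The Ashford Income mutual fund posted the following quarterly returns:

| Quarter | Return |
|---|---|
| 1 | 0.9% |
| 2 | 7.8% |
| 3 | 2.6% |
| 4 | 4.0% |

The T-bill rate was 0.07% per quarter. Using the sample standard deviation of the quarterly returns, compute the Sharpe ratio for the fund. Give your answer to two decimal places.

r̄ = (0.9 + 7.8 + 2.6 + 4) / 4 = 3.8250%
Σ(r − r̄)² = (0.9 − 3.8250)² + (7.8 − 3.8250)² + (2.6 − 3.8250)² + … = 25.8875
σ = √[25.8875 / 3] = 2.9375%
Sharpe = (r̄ − rf) / σ = (3.8250 − 0.07) / 2.9375 = 3.7550 / 2.9375 = 1.2783

1.28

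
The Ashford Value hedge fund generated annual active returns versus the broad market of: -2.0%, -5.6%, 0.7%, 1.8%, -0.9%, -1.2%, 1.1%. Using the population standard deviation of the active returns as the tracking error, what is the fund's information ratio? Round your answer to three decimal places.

r̄ = (-2 − 5.6 + 0.7 + 1.8 − 0.9 − 1.2 + 1.1) / 7 = -6.10 / 7 = -0.8714%
Population std dev = √[37.2343 / 7] = 2.3063%
IR = r̄ / tracking error = -0.8714 / 2.3063 = -0.3778

-0.378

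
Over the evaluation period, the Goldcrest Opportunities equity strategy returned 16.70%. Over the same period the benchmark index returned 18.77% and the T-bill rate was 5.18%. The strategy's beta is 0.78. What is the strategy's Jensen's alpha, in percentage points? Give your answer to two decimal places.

0.92

CAPM expected return = Rf + β(Rm − Rf) = 5.18% + 0.78 × (18.77% − 5.18%) = 5.18 + 0.78 × 13.59 = 15.7802%
Jensen's α = Rp − E[R] = 16.70% − 15.7802% = 0.9198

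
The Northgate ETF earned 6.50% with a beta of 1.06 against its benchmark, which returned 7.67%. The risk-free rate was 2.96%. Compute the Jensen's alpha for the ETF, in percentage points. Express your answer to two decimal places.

-1.45

CAPM expected return = Rf + β(Rm − Rf) = 2.96% + 1.06 × (7.67% − 2.96%) = 2.96 + 1.06 × 4.71 = 7.9526%
Jensen's α = Rp − E[R] = 6.50% − 7.9526% = -1.4526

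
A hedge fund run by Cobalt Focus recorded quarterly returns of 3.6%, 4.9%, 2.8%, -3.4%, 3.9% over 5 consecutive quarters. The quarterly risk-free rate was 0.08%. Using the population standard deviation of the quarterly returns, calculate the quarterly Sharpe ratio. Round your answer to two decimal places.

μ = (3.6 + 4.9 + 2.8 − 3.4 + 3.9) / 5 = 2.3600%
Population σ = √[Σ(r − μ)² / 5] = √[43.7320 / 5] = √8.7464 = 2.9574%
Sharpe = (μ − rf) / σ = (2.3600 − 0.08) / 2.9574 = 2.2800 / 2.9574 = 0.7709

0.77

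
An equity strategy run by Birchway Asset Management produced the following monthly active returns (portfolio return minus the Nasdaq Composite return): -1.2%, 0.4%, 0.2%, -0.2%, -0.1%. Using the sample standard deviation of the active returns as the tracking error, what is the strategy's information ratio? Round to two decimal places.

Mean return μ = -0.90 / 5 = -0.1800%
Sample std dev = √[1.5280 / 4] = 0.6181%
IR = μ / tracking error = -0.1800 / 0.6181 = -0.2912

-0.29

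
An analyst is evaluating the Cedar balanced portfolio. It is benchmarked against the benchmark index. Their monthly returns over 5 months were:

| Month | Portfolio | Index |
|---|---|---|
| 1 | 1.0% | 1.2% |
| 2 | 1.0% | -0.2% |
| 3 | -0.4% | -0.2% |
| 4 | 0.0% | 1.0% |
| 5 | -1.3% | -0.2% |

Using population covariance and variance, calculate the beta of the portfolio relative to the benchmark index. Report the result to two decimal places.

0.61

r̄p = 0.0600%,  r̄m = 0.3200%
Cov = Σ(rp − r̄p)(rm − r̄m) / 5 = 0.2488
Var(rm) = Σ(rm − r̄m)² / 5 = 0.4096
β = Cov / Var = 0.2488 / 0.4096 = 0.6074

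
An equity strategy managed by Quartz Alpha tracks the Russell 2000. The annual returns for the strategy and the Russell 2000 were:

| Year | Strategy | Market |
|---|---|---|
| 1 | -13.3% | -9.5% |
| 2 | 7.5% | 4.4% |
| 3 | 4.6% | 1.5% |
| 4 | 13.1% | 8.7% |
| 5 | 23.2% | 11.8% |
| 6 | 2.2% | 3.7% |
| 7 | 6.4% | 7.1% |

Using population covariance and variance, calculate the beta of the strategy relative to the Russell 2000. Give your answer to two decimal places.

r̄p = 6.2429%,  r̄m = 3.9571%
Cov = Σ(rp − r̄p)(rm − r̄m) / 7 = 62.0904
Var(rm) = Σ(rm − r̄m)² / 7 = 40.1824
β = Cov / Var = 62.0904 / 40.1824 = 1.5452

1.55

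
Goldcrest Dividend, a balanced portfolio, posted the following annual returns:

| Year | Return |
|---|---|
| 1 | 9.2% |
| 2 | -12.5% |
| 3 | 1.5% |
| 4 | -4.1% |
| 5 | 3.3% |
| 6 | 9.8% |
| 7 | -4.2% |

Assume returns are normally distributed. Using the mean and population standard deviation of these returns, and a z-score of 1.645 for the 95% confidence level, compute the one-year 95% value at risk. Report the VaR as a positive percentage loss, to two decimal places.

11.74

r̄ = (9.2 − 12.5 + 1.5 − 4.1 + 3.3 + 9.8 − 4.2) / 7 = 0.4286%
Σ(r − r̄)² = 383.2343; population σ = √(383.2343/7) = 7.3992%
VaR = −(r̄ − z·σ) = −(0.4286 − 1.645 × 7.3992) = −(-11.7431) = 11.7431%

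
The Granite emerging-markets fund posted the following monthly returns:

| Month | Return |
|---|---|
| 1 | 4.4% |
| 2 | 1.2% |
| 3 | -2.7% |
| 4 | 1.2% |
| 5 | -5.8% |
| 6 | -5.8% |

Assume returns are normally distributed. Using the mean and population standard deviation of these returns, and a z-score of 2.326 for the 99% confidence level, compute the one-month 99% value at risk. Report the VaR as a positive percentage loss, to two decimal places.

10.13

μ = (4.4 + 1.2 − 2.7 + 1.2 − 5.8 − 5.8) / 6 = -7.50 / 6 = -1.2500%
Σ(r − μ)² = (4.4 − (-1.2500))² + (1.2 − (-1.2500))² + (-2.7 − (-1.2500))² + … = 87.4350
population σ = √(87.4350 / 6) = √14.5725 = 3.8174%
VaR = −(μ − z·σ) = −(-1.2500 − 2.326 × 3.8174) = −(-10.1293) = 10.1293%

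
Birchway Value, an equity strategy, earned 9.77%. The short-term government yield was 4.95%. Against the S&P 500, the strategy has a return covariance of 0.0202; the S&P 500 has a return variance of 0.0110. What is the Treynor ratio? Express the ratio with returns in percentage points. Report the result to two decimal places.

2.62

β = Cov / Var = 0.0202 / 0.0110 = 1.8364
Treynor = (Rp − Rf) / β = (9.77% − 4.95%) / 1.8364 = 4.82 / 1.8364 = 2.6247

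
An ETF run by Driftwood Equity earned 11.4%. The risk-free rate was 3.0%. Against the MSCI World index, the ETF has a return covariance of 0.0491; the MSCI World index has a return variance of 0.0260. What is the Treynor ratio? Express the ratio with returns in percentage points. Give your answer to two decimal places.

4.45

β = Cov / Var = 0.0491 / 0.0260 = 1.8885
Treynor = (Rp − Rf) / β = (11.4% − 3.0%) / 1.8885 = 8.40 / 1.8885 = 4.4480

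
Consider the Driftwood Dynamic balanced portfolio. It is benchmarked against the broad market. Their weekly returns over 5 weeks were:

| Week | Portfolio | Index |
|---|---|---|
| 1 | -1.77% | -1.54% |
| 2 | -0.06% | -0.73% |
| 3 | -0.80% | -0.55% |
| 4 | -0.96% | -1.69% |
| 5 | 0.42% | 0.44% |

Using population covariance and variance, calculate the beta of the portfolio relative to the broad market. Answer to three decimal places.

0.828

r̄p = -0.6340%,  r̄m = -0.8140%
Cov = Σ(rp − r̄p)(rm − r̄m) / 5 = 0.4873
Var(rm) = Σ(rm − r̄m)² / 5 = 0.5887
β = Cov / Var = 0.4873 / 0.5887 = 0.8278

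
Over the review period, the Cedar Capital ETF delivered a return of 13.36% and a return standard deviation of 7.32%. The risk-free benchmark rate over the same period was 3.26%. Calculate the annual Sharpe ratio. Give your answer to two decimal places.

1.38

Sharpe = (Rp − Rf) / σp = (13.36% − 3.26%) / 7.32% = 10.10% / 7.32% = 1.3798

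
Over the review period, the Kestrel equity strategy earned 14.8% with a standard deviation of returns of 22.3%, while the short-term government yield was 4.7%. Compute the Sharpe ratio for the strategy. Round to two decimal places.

Sharpe = (Rp − Rf) / σp = (14.8% − 4.7%) / 22.3% = 10.10% / 22.3% = 0.4529

0.45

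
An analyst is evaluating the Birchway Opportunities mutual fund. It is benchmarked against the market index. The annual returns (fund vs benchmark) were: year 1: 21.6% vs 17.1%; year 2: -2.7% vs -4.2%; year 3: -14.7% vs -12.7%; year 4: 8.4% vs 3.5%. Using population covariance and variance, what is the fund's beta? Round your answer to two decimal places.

r̄p = 3.1500%,  r̄m = 0.9250%
Cov = Σ(rp − r̄p)(rm − r̄m) / 4 = 146.2838
Var(rm) = Σ(rm − r̄m)² / 4 = 120.0419
β = Cov / Var = 146.2838 / 120.0419 = 1.2186

1.22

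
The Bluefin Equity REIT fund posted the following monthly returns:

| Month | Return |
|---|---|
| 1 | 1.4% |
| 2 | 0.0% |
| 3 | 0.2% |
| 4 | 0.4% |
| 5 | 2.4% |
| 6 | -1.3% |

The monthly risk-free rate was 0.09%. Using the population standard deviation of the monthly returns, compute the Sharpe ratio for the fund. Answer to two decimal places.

0.37

Mean return r̄ = 3.10 / 6 = 0.5167%
Population std dev = √[8.0083 / 6] = 1.1553%
Sharpe = (r̄ − rf) / σ = (0.5167 − 0.09) / 1.1553 = 0.4267 / 1.1553 = 0.3693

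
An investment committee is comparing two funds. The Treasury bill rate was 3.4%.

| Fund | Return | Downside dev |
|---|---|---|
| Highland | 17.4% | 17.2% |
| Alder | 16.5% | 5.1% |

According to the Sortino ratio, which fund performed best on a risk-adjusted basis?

Highland: Sortino ratio = (17.4% − 3.4%) / 17.2% = 0.814
Alder: Sortino ratio = (16.5% − 3.4%) / 5.1% = 2.569
Highest: Alder (2.569).

Alder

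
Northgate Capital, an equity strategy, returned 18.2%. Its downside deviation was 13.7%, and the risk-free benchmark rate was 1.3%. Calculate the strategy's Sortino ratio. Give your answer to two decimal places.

1.23

Sortino = (Rp − Rf) / σd = (18.2% − 1.3%) / 13.7% = 16.90% / 13.7% = 1.2336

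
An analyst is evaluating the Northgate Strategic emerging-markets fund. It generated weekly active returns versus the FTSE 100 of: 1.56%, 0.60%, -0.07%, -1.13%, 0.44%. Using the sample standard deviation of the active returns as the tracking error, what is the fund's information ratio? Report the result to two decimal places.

μ = (1.56 + 0.6 − 0.07 − 1.13 + 0.44) / 5 = 1.400 / 5 = 0.2800%
Σ(r − μ)² = (1.56 − 0.2800)² + (0.6 − 0.2800)² + … = 3.8770
sample σ = √(3.8770 / 4) = √0.9693 = 0.9845%
IR = μ / tracking error = 0.2800 / 0.9845 = 0.2844

0.28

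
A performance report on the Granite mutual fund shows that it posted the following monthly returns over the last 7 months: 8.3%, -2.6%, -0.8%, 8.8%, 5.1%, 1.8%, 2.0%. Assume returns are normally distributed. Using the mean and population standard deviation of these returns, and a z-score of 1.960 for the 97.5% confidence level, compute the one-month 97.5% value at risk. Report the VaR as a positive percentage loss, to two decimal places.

μ = (8.3 − 2.6 − 0.8 + 8.8 + 5.1 + 1.8 + 2) / 7 = 22.60 / 7 = 3.2286%
Σ(r − μ)² = (8.3 − 3.2286)² + (-2.6 − 3.2286)² + (-0.8 − 3.2286)² + … = 114.0143
population σ = √(114.0143 / 7) = √16.2878 = 4.0358%
VaR = −(μ − z·σ) = −(3.2286 − 1.960 × 4.0358) = −(-4.6816) = 4.6816%

4.68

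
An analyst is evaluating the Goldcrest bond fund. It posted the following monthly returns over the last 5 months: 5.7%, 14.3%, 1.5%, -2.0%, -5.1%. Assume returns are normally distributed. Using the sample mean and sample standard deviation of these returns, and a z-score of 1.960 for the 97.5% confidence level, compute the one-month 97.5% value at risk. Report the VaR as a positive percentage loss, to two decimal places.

11.91

μ = (5.7 + 14.3 + 1.5 − 2 − 5.1) / 5 = 2.8800%
Σ(r − μ)² = 227.7680; sample σ = √(227.7680/4) = 7.5460%
VaR = −(μ − z·σ) = −(2.8800 − 1.960 × 7.5460) = −(-11.9102) = 11.9102%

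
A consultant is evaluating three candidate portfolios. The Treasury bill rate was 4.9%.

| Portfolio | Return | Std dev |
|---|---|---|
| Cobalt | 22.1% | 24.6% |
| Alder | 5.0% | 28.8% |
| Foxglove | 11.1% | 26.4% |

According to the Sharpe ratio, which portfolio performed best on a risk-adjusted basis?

Cobalt: Sharpe ratio = (22.1% − 4.9%) / 24.6% = 0.699
Alder: Sharpe ratio = (5.0% − 4.9%) / 28.8% = 0.003
Foxglove: Sharpe ratio = (11.1% − 4.9%) / 26.4% = 0.235
Highest: Cobalt (0.699).

Cobalt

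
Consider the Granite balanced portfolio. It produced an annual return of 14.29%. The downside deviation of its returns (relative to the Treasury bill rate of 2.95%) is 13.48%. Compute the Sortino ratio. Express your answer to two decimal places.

Sortino = (Rp − Rf) / σd = (14.29% − 2.95%) / 13.48% = 11.34% / 13.48% = 0.8412

0.84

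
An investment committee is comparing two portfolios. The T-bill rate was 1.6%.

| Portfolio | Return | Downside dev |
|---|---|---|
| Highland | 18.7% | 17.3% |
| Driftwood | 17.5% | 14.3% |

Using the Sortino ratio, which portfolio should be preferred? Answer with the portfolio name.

Highland: Sortino ratio = (18.7% − 1.6%) / 17.3% = 0.988
Driftwood: Sortino ratio = (17.5% − 1.6%) / 14.3% = 1.112
Highest: Driftwood (1.112).

Driftwood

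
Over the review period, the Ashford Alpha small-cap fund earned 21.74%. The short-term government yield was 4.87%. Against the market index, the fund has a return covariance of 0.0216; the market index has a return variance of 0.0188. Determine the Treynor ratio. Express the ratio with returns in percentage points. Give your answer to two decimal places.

14.68

β = Cov / Var = 0.0216 / 0.0188 = 1.1489
Treynor = (Rp − Rf) / β = (21.74% − 4.87%) / 1.1489 = 16.87 / 1.1489 = 14.6836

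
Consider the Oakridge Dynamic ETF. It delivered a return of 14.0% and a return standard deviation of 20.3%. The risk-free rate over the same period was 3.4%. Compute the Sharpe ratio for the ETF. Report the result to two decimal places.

Sharpe = (Rp − Rf) / σp = (14.0% − 3.4%) / 20.3% = 10.60% / 20.3% = 0.5222

0.52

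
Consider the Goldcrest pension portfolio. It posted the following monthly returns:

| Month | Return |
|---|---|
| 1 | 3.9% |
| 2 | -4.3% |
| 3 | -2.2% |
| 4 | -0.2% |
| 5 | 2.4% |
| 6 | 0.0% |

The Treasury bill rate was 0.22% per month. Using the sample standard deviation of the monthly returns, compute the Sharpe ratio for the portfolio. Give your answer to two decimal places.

-0.10

μ = (3.9 − 4.3 − 2.2 − 0.2 + 2.4 + 0) / 6 = -0.0667%
Σ(r − μ)² = 44.3133; sample σ = √(44.3133/5) = 2.9770%
Sharpe = (μ − rf) / σ = (-0.0667 − 0.22) / 2.9770 = -0.2867 / 2.9770 = -0.0963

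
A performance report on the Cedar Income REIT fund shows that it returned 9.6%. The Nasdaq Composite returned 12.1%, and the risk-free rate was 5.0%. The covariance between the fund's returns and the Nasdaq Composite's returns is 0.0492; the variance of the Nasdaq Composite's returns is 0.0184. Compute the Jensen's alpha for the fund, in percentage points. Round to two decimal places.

-14.38

β = Cov / Var = 0.0492 / 0.0184 = 2.6739
E[R] = Rf + β(Rm − Rf) = 5.0% + 2.6739 × (12.1% − 5.0%) = 23.9847%
α = Rp − E[R] = 9.6% − 23.9847% = -14.3847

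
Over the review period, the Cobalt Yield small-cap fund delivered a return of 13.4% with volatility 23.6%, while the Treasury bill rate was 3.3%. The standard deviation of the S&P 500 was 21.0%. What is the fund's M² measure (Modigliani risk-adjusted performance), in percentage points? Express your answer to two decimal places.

12.29

Sharpe = (Rp − Rf) / σp = (13.4% − 3.3%) / 23.6% = 0.4280
M² = Rf + Sharpe × σm = 3.3% + 0.4280 × 21.0% = 12.2880%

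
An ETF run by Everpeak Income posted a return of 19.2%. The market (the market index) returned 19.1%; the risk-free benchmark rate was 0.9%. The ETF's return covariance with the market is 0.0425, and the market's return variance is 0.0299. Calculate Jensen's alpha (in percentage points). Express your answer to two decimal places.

-7.57

β = Cov / Var = 0.0425 / 0.0299 = 1.4214
E[R] = Rf + β(Rm − Rf) = 0.9% + 1.4214 × (19.1% − 0.9%) = 26.7695%
α = Rp − E[R] = 19.2% − 26.7695% = -7.5695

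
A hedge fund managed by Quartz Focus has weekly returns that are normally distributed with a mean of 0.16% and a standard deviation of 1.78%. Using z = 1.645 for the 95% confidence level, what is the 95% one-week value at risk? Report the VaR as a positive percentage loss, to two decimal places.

2.77

VaR (as % loss) = −(μ − z·σ) = −(0.16% − 1.645 × 1.78%) = −(-2.7681%) = 2.7681%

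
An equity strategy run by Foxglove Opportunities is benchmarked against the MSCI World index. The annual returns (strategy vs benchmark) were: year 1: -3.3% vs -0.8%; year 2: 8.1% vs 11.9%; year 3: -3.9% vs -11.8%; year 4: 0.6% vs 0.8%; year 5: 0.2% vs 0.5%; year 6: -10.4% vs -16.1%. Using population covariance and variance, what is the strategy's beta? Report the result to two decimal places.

r̄p = -1.4500%,  r̄m = -2.5833%
Cov = Σ(rp − r̄p)(rm − r̄m) / 6 = 48.4325
Var(rm) = Σ(rm − r̄m)² / 6 = 83.5914
β = Cov / Var = 48.4325 / 83.5914 = 0.5794

0.58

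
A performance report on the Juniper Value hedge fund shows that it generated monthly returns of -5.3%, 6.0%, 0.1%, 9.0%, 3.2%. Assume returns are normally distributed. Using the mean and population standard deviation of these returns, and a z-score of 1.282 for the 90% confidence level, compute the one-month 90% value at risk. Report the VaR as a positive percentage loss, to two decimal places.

Mean return r̄ = 13.00 / 5 = 2.6000%
Population σ = √[Σ(r − r̄)² / 5] = √[121.5400 / 5] = √24.3080 = 4.9303%
VaR = −(r̄ − z·σ) = −(2.6000 − 1.282 × 4.9303) = −(-3.7206) = 3.7206%

3.72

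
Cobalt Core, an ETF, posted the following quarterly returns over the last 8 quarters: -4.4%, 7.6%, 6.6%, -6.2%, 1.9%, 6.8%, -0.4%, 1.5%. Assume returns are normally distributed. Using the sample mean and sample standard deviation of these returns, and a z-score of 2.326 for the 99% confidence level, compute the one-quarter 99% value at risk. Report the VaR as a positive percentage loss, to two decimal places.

10.41

Mean return r̄ = 13.40 / 8 = 1.6750%
Σ(r − r̄)² = 188.9350; sample σ = √(188.9350/7) = 5.1953%
VaR = −(r̄ − z·σ) = −(1.6750 − 2.326 × 5.1953) = −(-10.4093) = 10.4093%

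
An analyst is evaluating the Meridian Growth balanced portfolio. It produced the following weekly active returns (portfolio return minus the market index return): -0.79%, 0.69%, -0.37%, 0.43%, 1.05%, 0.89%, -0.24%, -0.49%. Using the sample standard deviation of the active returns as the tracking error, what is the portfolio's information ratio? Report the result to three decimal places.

0.209

μ = (-0.79 + 0.69 − 0.37 + 0.43 + 1.05 + 0.89 − 0.24 − 0.49) / 8 = 1.170 / 8 = 0.1463%
Sample std dev = √[3.4432 / 7] = 0.7013%
IR = μ / tracking error = 0.1463 / 0.7013 = 0.2086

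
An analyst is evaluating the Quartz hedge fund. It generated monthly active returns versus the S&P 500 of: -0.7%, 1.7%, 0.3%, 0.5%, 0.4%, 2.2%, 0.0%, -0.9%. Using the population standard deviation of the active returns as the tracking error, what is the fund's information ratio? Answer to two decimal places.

0.44

r̄ = (-0.7 + 1.7 + 0.3 + 0.5 + 0.4 + 2.2 + 0 − 0.9) / 8 = 0.4375%
Population σ = √[Σ(r − r̄)² / 8] = √[7.9988 / 8] = √0.9999 = 0.9999%
IR = r̄ / tracking error = 0.4375 / 0.9999 = 0.4375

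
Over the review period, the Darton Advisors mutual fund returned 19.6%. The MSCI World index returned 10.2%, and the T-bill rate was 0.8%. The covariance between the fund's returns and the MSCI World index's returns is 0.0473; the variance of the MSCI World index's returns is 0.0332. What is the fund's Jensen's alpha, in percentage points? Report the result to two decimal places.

β = Cov / Var = 0.0473 / 0.0332 = 1.4247
E[R] = Rf + β(Rm − Rf) = 0.8% + 1.4247 × (10.2% − 0.8%) = 14.1922%
α = Rp − E[R] = 19.6% − 14.1922% = 5.4078

5.41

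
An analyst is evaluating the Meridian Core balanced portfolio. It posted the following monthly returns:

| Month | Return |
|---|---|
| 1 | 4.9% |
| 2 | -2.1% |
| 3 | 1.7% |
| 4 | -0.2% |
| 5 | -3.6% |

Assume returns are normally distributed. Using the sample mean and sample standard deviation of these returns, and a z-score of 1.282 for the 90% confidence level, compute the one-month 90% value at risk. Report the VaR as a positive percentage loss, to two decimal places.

4.12

μ = (4.9 − 2.1 + 1.7 − 0.2 − 3.6) / 5 = 0.70 / 5 = 0.1400%
Sample std dev = √[44.2120 / 4] = 3.3246%
VaR = −(μ − z·σ) = −(0.1400 − 1.282 × 3.3246) = −(-4.1221) = 4.1221%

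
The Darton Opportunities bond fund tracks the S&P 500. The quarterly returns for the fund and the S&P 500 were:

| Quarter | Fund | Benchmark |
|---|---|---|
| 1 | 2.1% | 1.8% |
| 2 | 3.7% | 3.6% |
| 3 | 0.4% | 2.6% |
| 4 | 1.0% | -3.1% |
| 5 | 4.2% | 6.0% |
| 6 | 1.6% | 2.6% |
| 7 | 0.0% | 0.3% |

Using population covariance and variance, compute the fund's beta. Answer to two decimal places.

r̄p = 1.8571%,  r̄m = 1.9714%
Cov = Σ(rp − r̄p)(rm − r̄m) / 7 = 2.6816
Var(rm) = Σ(rm − r̄m)² / 7 = 6.8878
β = Cov / Var = 2.6816 / 6.8878 = 0.3893

0.39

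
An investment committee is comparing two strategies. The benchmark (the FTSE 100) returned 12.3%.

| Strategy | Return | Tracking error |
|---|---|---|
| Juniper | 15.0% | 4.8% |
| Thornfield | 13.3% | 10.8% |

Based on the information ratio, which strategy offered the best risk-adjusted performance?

Juniper

Juniper: IR = (15.0% − 12.3%) / 4.8% = 0.563
Thornfield: IR = (13.3% − 12.3%) / 10.8% = 0.093
Highest: Juniper (0.563).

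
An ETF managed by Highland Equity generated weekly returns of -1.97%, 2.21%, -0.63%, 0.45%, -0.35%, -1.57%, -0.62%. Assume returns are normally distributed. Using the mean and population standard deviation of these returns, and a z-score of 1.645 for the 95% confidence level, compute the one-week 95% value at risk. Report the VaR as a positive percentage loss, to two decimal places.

2.46

r̄ = (-1.97 + 2.21 − 0.63 + 0.45 − 0.35 − 1.57 − 0.62) / 7 = -2.480 / 7 = -0.3543%
Population σ = √[Σ(r − r̄)² / 7] = √[11.4576 / 7] = √1.6368 = 1.2794%
VaR = −(r̄ − z·σ) = −(-0.3543 − 1.645 × 1.2794) = −(-2.4589) = 2.4589%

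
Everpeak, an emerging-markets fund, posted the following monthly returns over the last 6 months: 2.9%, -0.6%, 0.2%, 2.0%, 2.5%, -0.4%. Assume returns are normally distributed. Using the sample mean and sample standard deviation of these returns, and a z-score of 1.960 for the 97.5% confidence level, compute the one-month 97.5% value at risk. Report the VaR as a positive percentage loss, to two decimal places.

1.93

Mean return μ = 6.60 / 6 = 1.1000%
Σ(r − μ)² = (2.9 − 1.1000)² + (-0.6 − 1.1000)² + (0.2 − 1.1000)² + … = 11.9600
sample σ = √(11.9600 / 5) = √2.3920 = 1.5466%
VaR = −(μ − z·σ) = −(1.1000 − 1.960 × 1.5466) = −(-1.9313) = 1.9313%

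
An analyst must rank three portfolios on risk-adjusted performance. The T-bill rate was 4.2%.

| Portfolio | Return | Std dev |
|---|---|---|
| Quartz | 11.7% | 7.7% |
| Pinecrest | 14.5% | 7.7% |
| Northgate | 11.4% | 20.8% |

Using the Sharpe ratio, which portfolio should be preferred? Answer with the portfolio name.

Quartz: Sharpe ratio = (11.7% − 4.2%) / 7.7% = 0.974
Pinecrest: Sharpe ratio = (14.5% − 4.2%) / 7.7% = 1.338
Northgate: Sharpe ratio = (11.4% − 4.2%) / 20.8% = 0.346
Highest: Pinecrest (1.338).

Pinecrest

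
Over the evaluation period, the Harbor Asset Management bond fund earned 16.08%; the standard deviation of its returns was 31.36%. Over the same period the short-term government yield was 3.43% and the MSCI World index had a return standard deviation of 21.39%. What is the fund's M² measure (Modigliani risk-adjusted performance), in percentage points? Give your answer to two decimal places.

Sharpe = (Rp − Rf) / σp = (16.08% − 3.43%) / 31.36% = 0.4034
M² = Rf + Sharpe × σm = 3.43% + 0.4034 × 21.39% = 12.0587%

12.06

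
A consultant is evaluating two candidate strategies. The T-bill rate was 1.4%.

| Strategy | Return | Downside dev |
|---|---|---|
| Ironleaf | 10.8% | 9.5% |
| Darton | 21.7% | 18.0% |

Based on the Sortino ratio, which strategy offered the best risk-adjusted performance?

Darton

Ironleaf: Sortino ratio = (10.8% − 1.4%) / 9.5% = 0.989
Darton: Sortino ratio = (21.7% − 1.4%) / 18.0% = 1.128
Highest: Darton (1.128).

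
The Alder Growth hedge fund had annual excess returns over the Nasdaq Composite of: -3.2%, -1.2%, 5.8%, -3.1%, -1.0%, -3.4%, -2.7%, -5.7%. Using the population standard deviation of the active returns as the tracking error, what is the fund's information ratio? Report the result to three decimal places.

Mean return r̄ = -14.50 / 8 = -1.8125%
Σ(r − r̄)² = (-3.2 − (-1.8125))² + (-1.2 − (-1.8125))² + … = 80.9888
population σ = √(80.9888 / 8) = √10.1236 = 3.1818%
IR = r̄ / tracking error = -1.8125 / 3.1818 = -0.5696

-0.570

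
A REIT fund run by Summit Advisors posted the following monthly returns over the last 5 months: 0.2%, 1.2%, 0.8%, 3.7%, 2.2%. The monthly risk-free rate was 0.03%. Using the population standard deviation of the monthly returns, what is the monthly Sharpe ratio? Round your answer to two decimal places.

μ = (0.2 + 1.2 + 0.8 + 3.7 + 2.2) / 5 = 8.10 / 5 = 1.6200%
Σ(r − μ)² = (0.2 − 1.6200)² + (1.2 − 1.6200)² + … = 7.5280
population σ = √(7.5280 / 5) = √1.5056 = 1.2270%
Sharpe = (μ − rf) / σ = (1.6200 − 0.03) / 1.2270 = 1.5900 / 1.2270 = 1.2958

1.30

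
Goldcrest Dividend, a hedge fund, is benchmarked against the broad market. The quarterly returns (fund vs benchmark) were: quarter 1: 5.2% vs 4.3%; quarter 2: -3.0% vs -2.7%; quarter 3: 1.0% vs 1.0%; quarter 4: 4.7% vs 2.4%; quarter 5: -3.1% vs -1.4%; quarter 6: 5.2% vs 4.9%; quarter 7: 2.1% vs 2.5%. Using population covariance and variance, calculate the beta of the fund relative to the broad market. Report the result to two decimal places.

r̄p = 1.7286%,  r̄m = 1.5714%
Cov = Σ(rp − r̄p)(rm − r̄m) / 7 = 8.3994
Var(rm) = Σ(rm − r̄m)² / 7 = 6.7820
β = Cov / Var = 8.3994 / 6.7820 = 1.2385

1.24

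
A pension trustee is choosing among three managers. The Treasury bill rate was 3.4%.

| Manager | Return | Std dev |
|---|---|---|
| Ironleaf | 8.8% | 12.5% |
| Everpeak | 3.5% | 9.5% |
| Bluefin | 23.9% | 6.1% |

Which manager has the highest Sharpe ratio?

Ironleaf: Sharpe ratio = (8.8% − 3.4%) / 12.5% = 0.432
Everpeak: Sharpe ratio = (3.5% − 3.4%) / 9.5% = 0.011
Bluefin: Sharpe ratio = (23.9% − 3.4%) / 6.1% = 3.361
Highest: Bluefin (3.361).

Bluefin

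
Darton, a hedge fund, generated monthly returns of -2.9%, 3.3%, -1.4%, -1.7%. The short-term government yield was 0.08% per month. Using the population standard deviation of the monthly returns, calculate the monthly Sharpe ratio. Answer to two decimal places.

-0.32

r̄ = (-2.9 + 3.3 − 1.4 − 1.7) / 4 = -0.6750%
Population std dev = √[22.3275 / 4] = 2.3626%
Sharpe = (r̄ − rf) / σ = (-0.6750 − 0.08) / 2.3626 = -0.7550 / 2.3626 = -0.3196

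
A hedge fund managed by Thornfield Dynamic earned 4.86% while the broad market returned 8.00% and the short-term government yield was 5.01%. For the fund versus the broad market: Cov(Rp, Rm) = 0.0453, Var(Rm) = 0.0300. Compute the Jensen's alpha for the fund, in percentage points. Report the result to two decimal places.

β = Cov / Var = 0.0453 / 0.0300 = 1.5100
E[R] = Rf + β(Rm − Rf) = 5.01% + 1.5100 × (8.00% − 5.01%) = 9.5249%
α = Rp − E[R] = 4.86% − 9.5249% = -4.6649

-4.66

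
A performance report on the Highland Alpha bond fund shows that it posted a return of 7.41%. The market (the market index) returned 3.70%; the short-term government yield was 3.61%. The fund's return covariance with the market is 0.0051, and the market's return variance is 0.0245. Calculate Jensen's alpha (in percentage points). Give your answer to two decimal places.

β = Cov / Var = 0.0051 / 0.0245 = 0.2082
E[R] = Rf + β(Rm − Rf) = 3.61% + 0.2082 × (3.70% − 3.61%) = 3.6287%
α = Rp − E[R] = 7.41% − 3.6287% = 3.7813

3.78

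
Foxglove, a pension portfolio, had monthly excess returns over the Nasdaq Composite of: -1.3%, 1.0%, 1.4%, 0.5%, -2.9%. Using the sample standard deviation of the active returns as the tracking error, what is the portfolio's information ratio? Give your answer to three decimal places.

r̄ = (-1.3 + 1 + 1.4 + 0.5 − 2.9) / 5 = -1.30 / 5 = -0.2600%
Σ(r − r̄)² = (-1.3 − (-0.2600))² + (1 − (-0.2600))² + … = 12.9720
sample σ = √(12.9720 / 4) = √3.2430 = 1.8008%
IR = r̄ / tracking error = -0.2600 / 1.8008 = -0.1444

-0.144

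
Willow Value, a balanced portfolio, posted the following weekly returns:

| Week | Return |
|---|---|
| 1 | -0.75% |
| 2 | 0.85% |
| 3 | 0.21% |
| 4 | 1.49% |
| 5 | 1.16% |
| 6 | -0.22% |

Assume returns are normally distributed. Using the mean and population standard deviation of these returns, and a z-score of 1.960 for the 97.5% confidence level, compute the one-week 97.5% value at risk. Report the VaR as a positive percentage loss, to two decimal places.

r̄ = (-0.75 + 0.85 + 0.21 + 1.49 + 1.16 − 0.22) / 6 = 2.740 / 6 = 0.4567%
Σ(r − r̄)² = (-0.75 − 0.4567)² + (0.85 − 0.4567)² + (0.21 − 0.4567)² + … = 3.6919
population σ = √(3.6919 / 6) = √0.6153 = 0.7844%
VaR = −(r̄ − z·σ) = −(0.4567 − 1.960 × 0.7844) = −(-1.0807) = 1.0807%

1.08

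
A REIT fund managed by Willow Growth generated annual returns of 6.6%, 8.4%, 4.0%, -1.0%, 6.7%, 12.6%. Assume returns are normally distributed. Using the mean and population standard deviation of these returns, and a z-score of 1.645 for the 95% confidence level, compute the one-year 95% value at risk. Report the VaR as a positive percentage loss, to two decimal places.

Mean return μ = 37.30 / 6 = 6.2167%
Population std dev = √[102.8883 / 6] = 4.1410%
VaR = −(μ − z·σ) = −(6.2167 − 1.645 × 4.1410) = −(-0.5952) = 0.5952%

0.60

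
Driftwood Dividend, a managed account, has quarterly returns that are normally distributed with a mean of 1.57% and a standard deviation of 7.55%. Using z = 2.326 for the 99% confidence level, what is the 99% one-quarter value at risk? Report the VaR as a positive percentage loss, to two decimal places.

15.99

VaR (as % loss) = −(μ − z·σ) = −(1.57% − 2.326 × 7.55%) = −(-15.9913%) = 15.9913%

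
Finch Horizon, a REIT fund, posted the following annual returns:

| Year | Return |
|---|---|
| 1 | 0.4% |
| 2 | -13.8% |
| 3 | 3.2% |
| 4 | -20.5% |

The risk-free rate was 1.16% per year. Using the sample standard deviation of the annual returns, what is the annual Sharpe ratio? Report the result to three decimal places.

r̄ = (0.4 − 13.8 + 3.2 − 20.5) / 4 = -7.6750%
Σ(r − r̄)² = 385.4675; sample σ = √(385.4675/3) = 11.3353%
Sharpe = (r̄ − rf) / σ = (-7.6750 − 1.16) / 11.3353 = -8.8350 / 11.3353 = -0.7794

-0.779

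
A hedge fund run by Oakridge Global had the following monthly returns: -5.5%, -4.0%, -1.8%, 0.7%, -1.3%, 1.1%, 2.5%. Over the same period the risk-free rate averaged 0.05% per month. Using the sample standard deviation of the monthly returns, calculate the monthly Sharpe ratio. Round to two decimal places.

μ = (-5.5 − 4 − 1.8 + 0.7 − 1.3 + 1.1 + 2.5) / 7 = -8.30 / 7 = -1.1857%
Σ(r − μ)² = (-5.5 − (-1.1857))² + (-4 − (-1.1857))² + (-1.8 − (-1.1857))² + … = 49.2886
σ = √[49.2886 / 6] = 2.8661%
Sharpe = (μ − rf) / σ = (-1.1857 − 0.05) / 2.8661 = -1.2357 / 2.8661 = -0.4311

-0.43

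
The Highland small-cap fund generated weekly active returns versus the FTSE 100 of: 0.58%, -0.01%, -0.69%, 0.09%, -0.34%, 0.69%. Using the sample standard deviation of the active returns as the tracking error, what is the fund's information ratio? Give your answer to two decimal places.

0.10

r̄ = (0.58 − 0.01 − 0.69 + 0.09 − 0.34 + 0.69) / 6 = 0.0533%
Sample std dev = √[1.3953 / 5] = 0.5283%
IR = r̄ / tracking error = 0.0533 / 0.5283 = 0.1009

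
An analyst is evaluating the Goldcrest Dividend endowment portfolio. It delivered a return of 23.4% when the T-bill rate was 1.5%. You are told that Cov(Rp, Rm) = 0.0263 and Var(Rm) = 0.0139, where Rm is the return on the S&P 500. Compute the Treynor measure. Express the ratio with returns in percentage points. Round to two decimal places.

β = Cov / Var = 0.0263 / 0.0139 = 1.8921
Treynor = (Rp − Rf) / β = (23.4% − 1.5%) / 1.8921 = 21.90 / 1.8921 = 11.5744

11.57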